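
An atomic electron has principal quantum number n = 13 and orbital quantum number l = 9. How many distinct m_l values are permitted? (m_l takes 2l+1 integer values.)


m_l ranges from -l to +l in integer steps
So m_l goes from -9 to +9
Count = 2l + 1 = 2*9 + 1
= 19

19


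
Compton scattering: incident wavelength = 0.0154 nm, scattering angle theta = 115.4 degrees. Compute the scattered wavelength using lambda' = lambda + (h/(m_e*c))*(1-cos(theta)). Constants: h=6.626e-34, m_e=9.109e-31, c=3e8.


Compton wavelength: h/(m_e*c) = 2.4247e-12 m
d_lambda = 2.4247e-12 * (1 - cos(115.4 deg))
= 2.4247e-12 * 1.428935
= 3.4648e-12 m = 0.003465 nm
lambda' = 0.0154 + 0.003465
= 0.018865 nm

0.018865


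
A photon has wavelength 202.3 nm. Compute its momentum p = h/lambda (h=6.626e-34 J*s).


p = h / lambda
= 6.626e-34 / (202.3e-9)
= 6.626e-34 / 2.0230e-07
= 3.2753e-27 kg*m/s

3.2753e-27


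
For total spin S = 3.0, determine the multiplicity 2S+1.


Spin multiplicity = 2S + 1
= 2 * 3.0 + 1
= 6.0 + 1
= 7

7


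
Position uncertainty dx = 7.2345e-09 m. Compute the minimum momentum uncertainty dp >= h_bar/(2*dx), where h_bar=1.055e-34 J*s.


dp = h_bar / (2 * dx)
= 1.055e-34 / (2 * 7.2345e-09)
= 1.055e-34 / 1.4469e-08
= 7.2915e-27 kg*m/s

7.2915e-27


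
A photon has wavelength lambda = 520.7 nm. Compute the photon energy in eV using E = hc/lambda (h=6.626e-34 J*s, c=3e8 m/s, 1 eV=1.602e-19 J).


E = hc / lambda
= (6.626e-34)(3e8) / (520.7e-9)
= 1.9878e-25 / 5.2070e-07
= 3.8176e-19 J
Converting to eV: 3.8176e-19 / 1.602e-19
= 2.383 eV

2.383


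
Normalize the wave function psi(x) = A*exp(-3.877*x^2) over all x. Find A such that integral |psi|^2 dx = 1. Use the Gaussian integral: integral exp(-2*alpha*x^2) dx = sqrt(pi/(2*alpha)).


integral |psi|^2 dx = A^2 * sqrt(pi/(2*alpha)) = 1
A^2 = sqrt(2*alpha/pi)
= sqrt(2 * 3.877 / pi)
= 1.571043
A = sqrt(1.571043)
= 1.2534

1.2534


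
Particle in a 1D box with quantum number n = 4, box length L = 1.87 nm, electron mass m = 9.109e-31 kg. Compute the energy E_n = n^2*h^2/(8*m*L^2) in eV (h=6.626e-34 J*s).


E = n^2 * h^2 / (8 * m * L^2)
= 4^2 * (6.626e-34)^2 / (8 * 9.109e-31 * (1.87e-9)^2)
= 16 * 4.3904e-67 / (8 * 9.109e-31 * 3.4969e-18)
= 2.7566e-19 J
= 1.7207 eV

1.7207


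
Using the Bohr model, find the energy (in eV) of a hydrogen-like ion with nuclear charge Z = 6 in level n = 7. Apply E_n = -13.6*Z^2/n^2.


E_n = -13.6 * Z^2 / n^2
= -13.6 * 6^2 / 7^2
= -13.6 * 36 / 49
= -9.9918 eV

-9.9918


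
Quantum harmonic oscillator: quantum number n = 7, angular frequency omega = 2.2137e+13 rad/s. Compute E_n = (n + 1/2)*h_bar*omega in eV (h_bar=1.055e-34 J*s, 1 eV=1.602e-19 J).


E = (n + 1/2) * h_bar * omega
= (7 + 0.5) * 1.055e-34 * 2.2137e+13
= 7.5 * 2.3355e-21
= 1.7516e-20 J
= 0.1093 eV

0.1093


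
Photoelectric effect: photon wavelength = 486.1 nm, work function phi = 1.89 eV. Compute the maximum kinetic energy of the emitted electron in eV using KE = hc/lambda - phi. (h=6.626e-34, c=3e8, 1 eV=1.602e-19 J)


E_photon = hc / lambda
= (6.626e-34)(3e8) / (486.1e-9)
= 4.0893e-19 J
= 2.5526 eV
KE = E_photon - phi
= 2.5526 - 1.89
= 0.6626 eV

0.6626


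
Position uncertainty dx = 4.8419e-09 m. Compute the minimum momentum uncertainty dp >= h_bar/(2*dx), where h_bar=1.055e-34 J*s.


dp = h_bar / (2 * dx)
= 1.055e-34 / (2 * 4.8419e-09)
= 1.055e-34 / 9.6838e-09
= 1.0894e-26 kg*m/s

1.0894e-26


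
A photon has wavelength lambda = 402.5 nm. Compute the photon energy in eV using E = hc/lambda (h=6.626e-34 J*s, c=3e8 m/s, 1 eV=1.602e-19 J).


E = hc / lambda
= (6.626e-34)(3e8) / (402.5e-9)
= 1.9878e-25 / 4.0250e-07
= 4.9386e-19 J
Converting to eV: 4.9386e-19 / 1.602e-19
= 3.0828 eV

3.0828


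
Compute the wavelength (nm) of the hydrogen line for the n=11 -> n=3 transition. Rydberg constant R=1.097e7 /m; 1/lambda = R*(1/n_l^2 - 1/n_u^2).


1/lambda = R * (1/n_l^2 - 1/n_u^2)
= 1.097e7 * (1/3^2 - 1/11^2)
= 1.097e7 * (0.111111 - 0.008264)
= 1.097e7 * 0.102847
= 1.1282e+06 /m
lambda = 1 / 1.1282e+06 = 886.3459 nm

886.3459


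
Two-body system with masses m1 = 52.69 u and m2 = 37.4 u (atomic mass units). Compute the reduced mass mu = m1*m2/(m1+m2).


mu = m1 * m2 / (m1 + m2)
= 52.69 * 37.4 / (52.69 + 37.4)
= 1970.606 / 90.09
= 21.8737 u

21.8737


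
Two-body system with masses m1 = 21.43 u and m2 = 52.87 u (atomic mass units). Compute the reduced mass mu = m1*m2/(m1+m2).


mu = m1 * m2 / (m1 + m2)
= 21.43 * 52.87 / (21.43 + 52.87)
= 1133.0041 / 74.3
= 15.249 u

15.249


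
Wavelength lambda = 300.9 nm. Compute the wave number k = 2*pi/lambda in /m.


k = 2 * pi / lambda
= 6.2832 / (300.9e-9)
= 6.2832 / 3.0090e-07
= 2.0881e+07 /m

2.0881e+07


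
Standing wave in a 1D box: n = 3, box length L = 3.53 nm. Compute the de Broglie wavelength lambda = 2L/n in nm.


lambda = 2L / n
= 2 * 3.53 / 3
= 7.06 / 3
= 2.3533 nm

2.3533


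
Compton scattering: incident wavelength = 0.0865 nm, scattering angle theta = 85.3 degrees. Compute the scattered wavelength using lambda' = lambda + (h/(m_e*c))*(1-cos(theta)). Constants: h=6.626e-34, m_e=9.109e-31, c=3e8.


Compton wavelength: h/(m_e*c) = 2.4247e-12 m
d_lambda = 2.4247e-12 * (1 - cos(85.3 deg))
= 2.4247e-12 * 0.918061
= 2.2260e-12 m = 0.002226 nm
lambda' = 0.0865 + 0.002226
= 0.088726 nm

0.088726


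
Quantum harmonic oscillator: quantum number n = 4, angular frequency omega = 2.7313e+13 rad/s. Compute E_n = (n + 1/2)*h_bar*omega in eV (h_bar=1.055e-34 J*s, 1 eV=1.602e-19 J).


E = (n + 1/2) * h_bar * omega
= (4 + 0.5) * 1.055e-34 * 2.7313e+13
= 4.5 * 2.8815e-21
= 1.2967e-20 J
= 0.0809 eV

0.0809


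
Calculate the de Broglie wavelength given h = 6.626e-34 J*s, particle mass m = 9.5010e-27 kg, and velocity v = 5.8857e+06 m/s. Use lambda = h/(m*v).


lambda = h / (m * v)
= 6.626e-34 / (9.5010e-27 * 5.8857e+06)
= 6.626e-34 / 5.5920e-20
= 1.1849e-14 m

1.1849e-14


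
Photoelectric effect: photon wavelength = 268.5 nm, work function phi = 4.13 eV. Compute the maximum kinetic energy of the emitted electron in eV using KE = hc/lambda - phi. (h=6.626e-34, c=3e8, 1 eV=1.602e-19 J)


E_photon = hc / lambda
= (6.626e-34)(3e8) / (268.5e-9)
= 7.4034e-19 J
= 4.6213 eV
KE = E_photon - phi
= 4.6213 - 4.13
= 0.4913 eV

0.4913


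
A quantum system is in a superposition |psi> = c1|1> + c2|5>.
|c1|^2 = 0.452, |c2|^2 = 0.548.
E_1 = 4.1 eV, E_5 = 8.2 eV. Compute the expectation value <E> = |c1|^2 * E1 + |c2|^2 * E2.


<E> = |c1|^2 * E1 + |c2|^2 * E2
= 0.452 * 4.1 + 0.548 * 8.2
= 1.8532 + 4.4936
= 6.3468 eV

6.3468


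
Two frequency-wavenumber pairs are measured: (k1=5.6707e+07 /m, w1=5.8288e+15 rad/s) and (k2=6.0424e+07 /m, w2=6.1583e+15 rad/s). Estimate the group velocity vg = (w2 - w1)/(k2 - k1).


vg = (w2 - w1) / (k2 - k1)
= (6.1583e+15 - 5.8288e+15) / (6.0424e+07 - 5.6707e+07)
= 3.2950e+14 / 3.7170e+06
= 8.8647e+07 m/s

8.8647e+07


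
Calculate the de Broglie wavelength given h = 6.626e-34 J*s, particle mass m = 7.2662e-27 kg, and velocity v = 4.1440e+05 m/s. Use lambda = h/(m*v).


lambda = h / (m * v)
= 6.626e-34 / (7.2662e-27 * 4.1440e+05)
= 6.626e-34 / 3.0111e-21
= 2.2005e-13 m

2.2005e-13


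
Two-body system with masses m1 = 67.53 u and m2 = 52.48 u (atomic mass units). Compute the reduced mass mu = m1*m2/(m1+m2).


mu = m1 * m2 / (m1 + m2)
= 67.53 * 52.48 / (67.53 + 52.48)
= 3543.9744 / 120.01
= 29.5307 u

29.5307


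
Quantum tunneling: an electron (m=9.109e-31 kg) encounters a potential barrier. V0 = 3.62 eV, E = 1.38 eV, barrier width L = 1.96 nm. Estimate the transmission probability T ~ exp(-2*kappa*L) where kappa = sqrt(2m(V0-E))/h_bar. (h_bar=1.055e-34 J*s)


V0 - E = 2.24 eV = 3.5885e-19 J
kappa = sqrt(2 * m * (V0-E)) / h_bar
= sqrt(2 * 9.109e-31 * 3.5885e-19) / 1.055e-34
= 7.6640e+09 /m
2*kappa*L = 2 * 7.6640e+09 * 1.96e-9
= 30.0427
T = exp(-30.0427) = 8.966302e-14

8.966302e-14


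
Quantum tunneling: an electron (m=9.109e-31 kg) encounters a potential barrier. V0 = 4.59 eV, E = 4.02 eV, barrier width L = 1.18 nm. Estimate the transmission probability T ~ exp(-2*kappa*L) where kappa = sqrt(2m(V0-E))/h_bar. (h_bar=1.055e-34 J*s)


V0 - E = 0.57 eV = 9.1314e-20 J
kappa = sqrt(2 * m * (V0-E)) / h_bar
= sqrt(2 * 9.109e-31 * 9.1314e-20) / 1.055e-34
= 3.8660e+09 /m
2*kappa*L = 2 * 3.8660e+09 * 1.18e-9
= 9.1239
T = exp(-9.1239) = 1.090331e-04

1.090331e-04


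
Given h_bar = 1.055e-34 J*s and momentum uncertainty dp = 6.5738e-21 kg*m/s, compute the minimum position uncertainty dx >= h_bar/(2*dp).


dx = h_bar / (2 * dp)
= 1.055e-34 / (2 * 6.5738e-21)
= 1.055e-34 / 1.3148e-20
= 8.0243e-15 m

8.0243e-15


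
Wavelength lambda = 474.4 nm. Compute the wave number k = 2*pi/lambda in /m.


k = 2 * pi / lambda
= 6.2832 / (474.4e-9)
= 6.2832 / 4.7440e-07
= 1.3244e+07 /m

1.3244e+07


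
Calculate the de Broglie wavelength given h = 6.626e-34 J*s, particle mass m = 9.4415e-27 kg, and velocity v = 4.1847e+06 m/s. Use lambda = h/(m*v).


lambda = h / (m * v)
= 6.626e-34 / (9.4415e-27 * 4.1847e+06)
= 6.626e-34 / 3.9510e-20
= 1.6771e-14 m

1.6771e-14


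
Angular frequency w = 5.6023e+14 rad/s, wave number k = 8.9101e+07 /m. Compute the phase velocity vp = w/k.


vp = w / k
= 5.6023e+14 / 8.9101e+07
= 6.2876e+06 m/s

6.2876e+06


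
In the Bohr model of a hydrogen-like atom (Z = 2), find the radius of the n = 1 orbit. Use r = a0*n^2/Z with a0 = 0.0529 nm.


r = a0 * n^2 / Z
= 0.0529 * 1^2 / 2
= 0.0529 * 1 / 2
= 0.0265 nm

0.0265


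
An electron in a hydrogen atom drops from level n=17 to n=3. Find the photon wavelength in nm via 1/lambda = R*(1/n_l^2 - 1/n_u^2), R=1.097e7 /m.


1/lambda = R * (1/n_l^2 - 1/n_u^2)
= 1.097e7 * (1/3^2 - 1/17^2)
= 1.097e7 * (0.111111 - 0.00346)
= 1.097e7 * 0.107651
= 1.1809e+06 /m
lambda = 1 / 1.1809e+06 = 846.7899 nm

846.7899


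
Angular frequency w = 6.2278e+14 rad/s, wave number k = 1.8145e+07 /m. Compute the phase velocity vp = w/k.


vp = w / k
= 6.2278e+14 / 1.8145e+07
= 3.4322e+07 m/s

3.4322e+07


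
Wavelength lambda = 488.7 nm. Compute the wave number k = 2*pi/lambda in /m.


k = 2 * pi / lambda
= 6.2832 / (488.7e-9)
= 6.2832 / 4.8870e-07
= 1.2857e+07 /m

1.2857e+07


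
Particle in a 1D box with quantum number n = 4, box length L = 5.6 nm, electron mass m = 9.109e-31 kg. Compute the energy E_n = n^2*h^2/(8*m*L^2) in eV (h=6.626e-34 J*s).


E = n^2 * h^2 / (8 * m * L^2)
= 4^2 * (6.626e-34)^2 / (8 * 9.109e-31 * (5.6e-9)^2)
= 16 * 4.3904e-67 / (8 * 9.109e-31 * 3.1360e-17)
= 3.0739e-20 J
= 0.1919 eV

0.1919


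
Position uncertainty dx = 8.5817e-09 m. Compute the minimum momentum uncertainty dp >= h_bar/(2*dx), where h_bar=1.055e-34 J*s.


dp = h_bar / (2 * dx)
= 1.055e-34 / (2 * 8.5817e-09)
= 1.055e-34 / 1.7163e-08
= 6.1468e-27 kg*m/s

6.1468e-27


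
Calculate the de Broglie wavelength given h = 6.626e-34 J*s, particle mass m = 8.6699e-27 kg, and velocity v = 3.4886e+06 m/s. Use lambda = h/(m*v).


lambda = h / (m * v)
= 6.626e-34 / (8.6699e-27 * 3.4886e+06)
= 6.626e-34 / 3.0246e-20
= 2.1907e-14 m

2.1907e-14


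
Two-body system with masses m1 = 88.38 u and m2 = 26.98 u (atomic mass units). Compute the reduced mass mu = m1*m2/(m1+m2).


mu = m1 * m2 / (m1 + m2)
= 88.38 * 26.98 / (88.38 + 26.98)
= 2384.4924 / 115.36
= 20.67 u

20.67


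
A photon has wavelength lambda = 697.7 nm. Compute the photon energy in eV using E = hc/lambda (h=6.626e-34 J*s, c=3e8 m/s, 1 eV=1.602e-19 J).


E = hc / lambda
= (6.626e-34)(3e8) / (697.7e-9)
= 1.9878e-25 / 6.9770e-07
= 2.8491e-19 J
Converting to eV: 2.8491e-19 / 1.602e-19
= 1.7784 eV

1.7784


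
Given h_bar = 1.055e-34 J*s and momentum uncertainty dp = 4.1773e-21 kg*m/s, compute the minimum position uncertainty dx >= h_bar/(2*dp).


dx = h_bar / (2 * dp)
= 1.055e-34 / (2 * 4.1773e-21)
= 1.055e-34 / 8.3546e-21
= 1.2628e-14 m

1.2628e-14


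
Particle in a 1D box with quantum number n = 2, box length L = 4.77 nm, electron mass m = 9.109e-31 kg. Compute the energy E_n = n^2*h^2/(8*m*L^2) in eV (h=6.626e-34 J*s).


E = n^2 * h^2 / (8 * m * L^2)
= 2^2 * (6.626e-34)^2 / (8 * 9.109e-31 * (4.77e-9)^2)
= 4 * 4.3904e-67 / (8 * 9.109e-31 * 2.2753e-17)
= 1.0592e-20 J
= 0.0661 eV

0.0661


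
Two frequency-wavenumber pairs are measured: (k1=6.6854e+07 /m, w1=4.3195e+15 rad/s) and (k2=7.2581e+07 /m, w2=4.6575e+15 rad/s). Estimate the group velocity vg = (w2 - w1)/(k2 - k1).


vg = (w2 - w1) / (k2 - k1)
= (4.6575e+15 - 4.3195e+15) / (7.2581e+07 - 6.6854e+07)
= 3.3800e+14 / 5.7270e+06
= 5.9019e+07 m/s

5.9019e+07


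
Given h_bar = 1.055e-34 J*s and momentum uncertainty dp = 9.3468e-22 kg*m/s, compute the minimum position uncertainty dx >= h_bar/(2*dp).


dx = h_bar / (2 * dp)
= 1.055e-34 / (2 * 9.3468e-22)
= 1.055e-34 / 1.8694e-21
= 5.6436e-14 m

5.6436e-14


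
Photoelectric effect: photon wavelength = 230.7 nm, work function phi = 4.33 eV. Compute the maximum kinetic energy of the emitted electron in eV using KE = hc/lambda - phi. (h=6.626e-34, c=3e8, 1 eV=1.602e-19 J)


E_photon = hc / lambda
= (6.626e-34)(3e8) / (230.7e-9)
= 8.6164e-19 J
= 5.3785 eV
KE = E_photon - phi
= 5.3785 - 4.33
= 1.0485 eV

1.0485


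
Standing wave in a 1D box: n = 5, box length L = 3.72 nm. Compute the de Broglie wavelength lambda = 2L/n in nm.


lambda = 2L / n
= 2 * 3.72 / 5
= 7.44 / 5
= 1.488 nm

1.488


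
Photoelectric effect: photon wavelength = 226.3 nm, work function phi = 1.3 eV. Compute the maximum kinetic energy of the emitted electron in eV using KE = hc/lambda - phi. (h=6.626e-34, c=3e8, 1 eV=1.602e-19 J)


E_photon = hc / lambda
= (6.626e-34)(3e8) / (226.3e-9)
= 8.7839e-19 J
= 5.4831 eV
KE = E_photon - phi
= 5.4831 - 1.3
= 4.1831 eV

4.1831


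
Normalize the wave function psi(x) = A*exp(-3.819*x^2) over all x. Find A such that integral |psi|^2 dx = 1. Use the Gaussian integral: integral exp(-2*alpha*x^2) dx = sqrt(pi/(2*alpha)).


integral |psi|^2 dx = A^2 * sqrt(pi/(2*alpha)) = 1
A^2 = sqrt(2*alpha/pi)
= sqrt(2 * 3.819 / pi)
= 1.559247
A = sqrt(1.559247)
= 1.2487

1.2487


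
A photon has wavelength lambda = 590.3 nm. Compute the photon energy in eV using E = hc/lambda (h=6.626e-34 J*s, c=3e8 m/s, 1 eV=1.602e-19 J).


E = hc / lambda
= (6.626e-34)(3e8) / (590.3e-9)
= 1.9878e-25 / 5.9030e-07
= 3.3674e-19 J
Converting to eV: 3.3674e-19 / 1.602e-19
= 2.102 eV

2.102


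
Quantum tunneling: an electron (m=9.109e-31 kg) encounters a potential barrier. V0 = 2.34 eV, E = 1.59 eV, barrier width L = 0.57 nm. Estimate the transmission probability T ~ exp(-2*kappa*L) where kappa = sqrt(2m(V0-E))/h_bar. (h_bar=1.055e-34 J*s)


V0 - E = 0.75 eV = 1.2015e-19 J
kappa = sqrt(2 * m * (V0-E)) / h_bar
= sqrt(2 * 9.109e-31 * 1.2015e-19) / 1.055e-34
= 4.4347e+09 /m
2*kappa*L = 2 * 4.4347e+09 * 0.57e-9
= 5.0555
T = exp(-5.0555) = 6.374141e-03

6.374141e-03


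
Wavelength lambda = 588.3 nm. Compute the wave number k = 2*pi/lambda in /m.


k = 2 * pi / lambda
= 6.2832 / (588.3e-9)
= 6.2832 / 5.8830e-07
= 1.0680e+07 /m

1.0680e+07


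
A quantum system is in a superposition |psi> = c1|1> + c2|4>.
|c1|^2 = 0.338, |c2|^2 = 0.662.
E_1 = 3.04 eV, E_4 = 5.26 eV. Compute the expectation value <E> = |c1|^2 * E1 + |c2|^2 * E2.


<E> = |c1|^2 * E1 + |c2|^2 * E2
= 0.338 * 3.04 + 0.662 * 5.26
= 1.0275 + 3.4821
= 4.5096 eV

4.5096


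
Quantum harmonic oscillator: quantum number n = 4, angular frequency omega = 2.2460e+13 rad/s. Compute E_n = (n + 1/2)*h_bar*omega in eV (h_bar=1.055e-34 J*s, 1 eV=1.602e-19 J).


E = (n + 1/2) * h_bar * omega
= (4 + 0.5) * 1.055e-34 * 2.2460e+13
= 4.5 * 2.3695e-21
= 1.0663e-20 J
= 0.0666 eV

0.0666


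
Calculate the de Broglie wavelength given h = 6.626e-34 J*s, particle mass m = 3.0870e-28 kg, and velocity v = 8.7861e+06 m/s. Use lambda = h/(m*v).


lambda = h / (m * v)
= 6.626e-34 / (3.0870e-28 * 8.7861e+06)
= 6.626e-34 / 2.7123e-21
= 2.4430e-13 m

2.4430e-13


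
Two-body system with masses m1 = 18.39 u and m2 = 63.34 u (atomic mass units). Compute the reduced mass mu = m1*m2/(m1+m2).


mu = m1 * m2 / (m1 + m2)
= 18.39 * 63.34 / (18.39 + 63.34)
= 1164.8226 / 81.73
= 14.2521 u

14.2521


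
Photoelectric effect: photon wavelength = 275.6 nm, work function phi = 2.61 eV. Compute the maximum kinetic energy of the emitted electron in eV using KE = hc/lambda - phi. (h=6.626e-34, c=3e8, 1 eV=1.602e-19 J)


E_photon = hc / lambda
= (6.626e-34)(3e8) / (275.6e-9)
= 7.2126e-19 J
= 4.5023 eV
KE = E_photon - phi
= 4.5023 - 2.61
= 1.8923 eV

1.8923


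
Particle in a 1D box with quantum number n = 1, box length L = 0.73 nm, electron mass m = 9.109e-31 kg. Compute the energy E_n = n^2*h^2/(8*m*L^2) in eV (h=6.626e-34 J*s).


E = n^2 * h^2 / (8 * m * L^2)
= 1^2 * (6.626e-34)^2 / (8 * 9.109e-31 * (0.73e-9)^2)
= 1 * 4.3904e-67 / (8 * 9.109e-31 * 5.3290e-19)
= 1.1306e-19 J
= 0.7057 eV

0.7057


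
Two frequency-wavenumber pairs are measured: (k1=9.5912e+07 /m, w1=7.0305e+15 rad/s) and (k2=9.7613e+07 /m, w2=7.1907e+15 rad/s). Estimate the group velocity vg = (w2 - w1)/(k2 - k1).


vg = (w2 - w1) / (k2 - k1)
= (7.1907e+15 - 7.0305e+15) / (9.7613e+07 - 9.5912e+07)
= 1.6020e+14 / 1.7010e+06
= 9.4180e+07 m/s

9.4180e+07


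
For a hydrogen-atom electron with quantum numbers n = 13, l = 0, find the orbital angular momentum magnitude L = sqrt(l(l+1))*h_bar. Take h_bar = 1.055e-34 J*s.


L = sqrt(l*(l+1)) * h_bar
= sqrt(0 * 1) * 1.055e-34
= sqrt(0) * 1.055e-34
= 0.0 * 1.055e-34
= 0.0000e+00 J*s

0.0000e+00


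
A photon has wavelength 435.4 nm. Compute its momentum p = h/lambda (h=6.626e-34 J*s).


p = h / lambda
= 6.626e-34 / (435.4e-9)
= 6.626e-34 / 4.3540e-07
= 1.5218e-27 kg*m/s

1.5218e-27


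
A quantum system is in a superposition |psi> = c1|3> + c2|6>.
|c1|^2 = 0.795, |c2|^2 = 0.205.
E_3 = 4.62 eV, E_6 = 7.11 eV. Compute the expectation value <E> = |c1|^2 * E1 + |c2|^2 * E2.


<E> = |c1|^2 * E1 + |c2|^2 * E2
= 0.795 * 4.62 + 0.205 * 7.11
= 3.6729 + 1.4575
= 5.1304 eV

5.1304


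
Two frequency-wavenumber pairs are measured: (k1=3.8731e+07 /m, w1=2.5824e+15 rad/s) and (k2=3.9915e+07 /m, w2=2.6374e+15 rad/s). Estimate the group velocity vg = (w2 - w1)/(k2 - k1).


vg = (w2 - w1) / (k2 - k1)
= (2.6374e+15 - 2.5824e+15) / (3.9915e+07 - 3.8731e+07)
= 5.5000e+13 / 1.1840e+06
= 4.6453e+07 m/s

4.6453e+07


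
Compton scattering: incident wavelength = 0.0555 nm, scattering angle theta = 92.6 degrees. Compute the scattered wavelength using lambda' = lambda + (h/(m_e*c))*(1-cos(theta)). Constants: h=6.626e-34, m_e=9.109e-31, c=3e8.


Compton wavelength: h/(m_e*c) = 2.4247e-12 m
d_lambda = 2.4247e-12 * (1 - cos(92.6 deg))
= 2.4247e-12 * 1.045363
= 2.5347e-12 m = 0.002535 nm
lambda' = 0.0555 + 0.002535
= 0.058035 nm

0.058035


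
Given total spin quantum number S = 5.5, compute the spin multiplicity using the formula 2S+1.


Spin multiplicity = 2S + 1
= 2 * 5.5 + 1
= 11.0 + 1
= 12

12


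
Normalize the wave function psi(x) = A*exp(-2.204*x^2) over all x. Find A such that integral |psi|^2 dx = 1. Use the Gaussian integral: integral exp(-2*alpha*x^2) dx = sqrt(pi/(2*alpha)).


integral |psi|^2 dx = A^2 * sqrt(pi/(2*alpha)) = 1
A^2 = sqrt(2*alpha/pi)
= sqrt(2 * 2.204 / pi)
= 1.184529
A = sqrt(1.184529)
= 1.0884

1.0884


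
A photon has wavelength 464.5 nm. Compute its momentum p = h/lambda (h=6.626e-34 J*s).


p = h / lambda
= 6.626e-34 / (464.5e-9)
= 6.626e-34 / 4.6450e-07
= 1.4265e-27 kg*m/s

1.4265e-27


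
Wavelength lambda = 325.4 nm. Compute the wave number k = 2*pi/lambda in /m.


k = 2 * pi / lambda
= 6.2832 / (325.4e-9)
= 6.2832 / 3.2540e-07
= 1.9309e+07 /m

1.9309e+07


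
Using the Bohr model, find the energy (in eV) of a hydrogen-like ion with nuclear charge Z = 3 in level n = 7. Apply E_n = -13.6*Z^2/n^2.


E_n = -13.6 * Z^2 / n^2
= -13.6 * 3^2 / 7^2
= -13.6 * 9 / 49
= -2.498 eV

-2.498


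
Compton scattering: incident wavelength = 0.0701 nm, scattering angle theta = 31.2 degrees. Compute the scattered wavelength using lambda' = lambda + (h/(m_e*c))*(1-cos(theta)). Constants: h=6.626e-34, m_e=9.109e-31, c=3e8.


Compton wavelength: h/(m_e*c) = 2.4247e-12 m
d_lambda = 2.4247e-12 * (1 - cos(31.2 deg))
= 2.4247e-12 * 0.144636
= 3.5070e-13 m = 0.000351 nm
lambda' = 0.0701 + 0.000351
= 0.070451 nm

0.070451


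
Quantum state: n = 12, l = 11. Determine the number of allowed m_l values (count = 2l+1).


m_l ranges from -l to +l in integer steps
So m_l goes from -11 to +11
Count = 2l + 1 = 2*11 + 1
= 23

23


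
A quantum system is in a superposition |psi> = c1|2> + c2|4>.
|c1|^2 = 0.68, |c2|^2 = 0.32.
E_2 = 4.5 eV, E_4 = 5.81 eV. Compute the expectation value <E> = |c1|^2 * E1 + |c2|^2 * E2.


<E> = |c1|^2 * E1 + |c2|^2 * E2
= 0.68 * 4.5 + 0.32 * 5.81
= 3.06 + 1.8592
= 4.9192 eV

4.9192


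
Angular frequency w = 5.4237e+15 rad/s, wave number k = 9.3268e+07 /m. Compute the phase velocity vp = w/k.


vp = w / k
= 5.4237e+15 / 9.3268e+07
= 5.8152e+07 m/s

5.8152e+07


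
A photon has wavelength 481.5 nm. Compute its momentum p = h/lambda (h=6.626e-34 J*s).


p = h / lambda
= 6.626e-34 / (481.5e-9)
= 6.626e-34 / 4.8150e-07
= 1.3761e-27 kg*m/s

1.3761e-27


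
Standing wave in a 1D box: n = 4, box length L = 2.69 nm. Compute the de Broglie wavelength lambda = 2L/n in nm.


lambda = 2L / n
= 2 * 2.69 / 4
= 5.38 / 4
= 1.345 nm

1.345


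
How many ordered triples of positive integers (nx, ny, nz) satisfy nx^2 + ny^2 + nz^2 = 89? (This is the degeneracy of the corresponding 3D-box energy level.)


Enumerate all (nx, ny, nz) with nx^2 + ny^2 + nz^2 = 89:
(2,2,9)
(2,6,7)
(2,7,6)
(2,9,2)
(3,4,8)
(3,8,4)
(4,3,8)
(4,8,3)
(6,2,7)
(6,7,2)
(7,2,6)
(7,6,2)
(8,3,4)
(8,4,3)
(9,2,2)
Total degeneracy = 15

15


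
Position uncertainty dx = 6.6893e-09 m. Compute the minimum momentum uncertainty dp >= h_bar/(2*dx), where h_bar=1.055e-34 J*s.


dp = h_bar / (2 * dx)
= 1.055e-34 / (2 * 6.6893e-09)
= 1.055e-34 / 1.3379e-08
= 7.8857e-27 kg*m/s

7.8857e-27


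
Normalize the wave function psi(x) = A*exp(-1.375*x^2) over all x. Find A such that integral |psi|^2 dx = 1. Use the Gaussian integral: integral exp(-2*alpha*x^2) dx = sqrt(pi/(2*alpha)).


integral |psi|^2 dx = A^2 * sqrt(pi/(2*alpha)) = 1
A^2 = sqrt(2*alpha/pi)
= sqrt(2 * 1.375 / pi)
= 0.935603
A = sqrt(0.935603)
= 0.9673

0.9673


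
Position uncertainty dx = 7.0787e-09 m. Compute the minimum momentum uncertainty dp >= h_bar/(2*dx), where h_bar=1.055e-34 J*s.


dp = h_bar / (2 * dx)
= 1.055e-34 / (2 * 7.0787e-09)
= 1.055e-34 / 1.4157e-08
= 7.4519e-27 kg*m/s

7.4519e-27


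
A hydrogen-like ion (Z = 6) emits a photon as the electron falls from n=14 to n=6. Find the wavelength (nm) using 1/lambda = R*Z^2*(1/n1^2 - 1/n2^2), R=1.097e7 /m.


1/lambda = R * Z^2 * (1/n1^2 - 1/n2^2)
= 1.097e7 * 6^2 * (1/6^2 - 1/14^2)
= 1.097e7 * 36 * (0.027778 - 0.005102)
= 8.9551e+06 /m
lambda = 1 / 8.9551e+06
= 111.6682 nm

111.6682


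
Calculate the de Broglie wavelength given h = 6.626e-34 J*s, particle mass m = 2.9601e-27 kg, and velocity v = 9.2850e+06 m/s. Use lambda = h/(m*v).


lambda = h / (m * v)
= 6.626e-34 / (2.9601e-27 * 9.2850e+06)
= 6.626e-34 / 2.7485e-20
= 2.4108e-14 m

2.4108e-14


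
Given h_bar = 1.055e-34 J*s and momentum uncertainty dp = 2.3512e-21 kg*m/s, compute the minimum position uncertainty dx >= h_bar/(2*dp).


dx = h_bar / (2 * dp)
= 1.055e-34 / (2 * 2.3512e-21)
= 1.055e-34 / 4.7024e-21
= 2.2435e-14 m

2.2435e-14


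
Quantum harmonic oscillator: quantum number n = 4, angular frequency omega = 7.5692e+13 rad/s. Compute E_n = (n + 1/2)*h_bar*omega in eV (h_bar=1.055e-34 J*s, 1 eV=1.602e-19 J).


E = (n + 1/2) * h_bar * omega
= (4 + 0.5) * 1.055e-34 * 7.5692e+13
= 4.5 * 7.9855e-21
= 3.5935e-20 J
= 0.2243 eV

0.2243


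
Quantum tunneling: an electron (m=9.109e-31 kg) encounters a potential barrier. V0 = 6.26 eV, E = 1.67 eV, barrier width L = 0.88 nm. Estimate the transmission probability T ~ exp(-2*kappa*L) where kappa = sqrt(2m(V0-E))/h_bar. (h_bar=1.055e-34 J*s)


V0 - E = 4.59 eV = 7.3532e-19 J
kappa = sqrt(2 * m * (V0-E)) / h_bar
= sqrt(2 * 9.109e-31 * 7.3532e-19) / 1.055e-34
= 1.0971e+10 /m
2*kappa*L = 2 * 1.0971e+10 * 0.88e-9
= 19.3085
T = exp(-19.3085) = 4.115592e-09

4.115592e-09


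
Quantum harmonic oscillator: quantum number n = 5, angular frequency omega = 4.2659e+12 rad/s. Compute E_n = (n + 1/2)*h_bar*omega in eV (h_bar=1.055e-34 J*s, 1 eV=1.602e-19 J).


E = (n + 1/2) * h_bar * omega
= (5 + 0.5) * 1.055e-34 * 4.2659e+12
= 5.5 * 4.5005e-22
= 2.4753e-21 J
= 0.0155 eV

0.0155


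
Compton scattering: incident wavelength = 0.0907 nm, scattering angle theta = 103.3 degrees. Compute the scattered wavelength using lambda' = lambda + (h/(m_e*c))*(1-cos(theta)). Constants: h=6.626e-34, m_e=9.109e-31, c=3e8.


Compton wavelength: h/(m_e*c) = 2.4247e-12 m
d_lambda = 2.4247e-12 * (1 - cos(103.3 deg))
= 2.4247e-12 * 1.23005
= 2.9825e-12 m = 0.002983 nm
lambda' = 0.0907 + 0.002983
= 0.093683 nm

0.093683


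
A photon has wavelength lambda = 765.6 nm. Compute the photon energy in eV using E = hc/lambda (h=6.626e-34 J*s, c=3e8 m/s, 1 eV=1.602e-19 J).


E = hc / lambda
= (6.626e-34)(3e8) / (765.6e-9)
= 1.9878e-25 / 7.6560e-07
= 2.5964e-19 J
Converting to eV: 2.5964e-19 / 1.602e-19
= 1.6207 eV

1.6207


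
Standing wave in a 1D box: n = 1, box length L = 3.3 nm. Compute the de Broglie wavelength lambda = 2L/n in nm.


lambda = 2L / n
= 2 * 3.3 / 1
= 6.6 / 1
= 6.6 nm

6.6


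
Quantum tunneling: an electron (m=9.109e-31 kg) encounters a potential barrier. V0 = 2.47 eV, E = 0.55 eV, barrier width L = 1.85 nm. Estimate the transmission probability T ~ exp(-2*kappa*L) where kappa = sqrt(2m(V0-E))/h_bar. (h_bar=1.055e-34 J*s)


V0 - E = 1.92 eV = 3.0758e-19 J
kappa = sqrt(2 * m * (V0-E)) / h_bar
= sqrt(2 * 9.109e-31 * 3.0758e-19) / 1.055e-34
= 7.0954e+09 /m
2*kappa*L = 2 * 7.0954e+09 * 1.85e-9
= 26.2532
T = exp(-26.2532) = 3.966433e-12

3.966433e-12


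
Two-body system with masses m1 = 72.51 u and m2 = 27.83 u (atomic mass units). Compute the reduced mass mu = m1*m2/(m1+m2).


mu = m1 * m2 / (m1 + m2)
= 72.51 * 27.83 / (72.51 + 27.83)
= 2017.9533 / 100.34
= 20.1112 u

20.1112


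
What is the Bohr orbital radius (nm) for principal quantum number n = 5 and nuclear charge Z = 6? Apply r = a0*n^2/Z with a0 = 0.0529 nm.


r = a0 * n^2 / Z
= 0.0529 * 5^2 / 6
= 0.0529 * 25 / 6
= 0.2204 nm

0.2204


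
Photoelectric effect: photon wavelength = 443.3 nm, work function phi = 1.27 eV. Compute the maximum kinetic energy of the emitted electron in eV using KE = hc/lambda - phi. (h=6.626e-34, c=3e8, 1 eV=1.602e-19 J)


E_photon = hc / lambda
= (6.626e-34)(3e8) / (443.3e-9)
= 4.4841e-19 J
= 2.7991 eV
KE = E_photon - phi
= 2.7991 - 1.27
= 1.5291 eV

1.5291


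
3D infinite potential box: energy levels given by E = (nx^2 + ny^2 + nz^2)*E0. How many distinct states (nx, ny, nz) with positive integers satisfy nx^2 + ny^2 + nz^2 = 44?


Enumerate all (nx, ny, nz) with nx^2 + ny^2 + nz^2 = 44:
(2,2,6)
(2,6,2)
(6,2,2)
Total degeneracy = 3

3


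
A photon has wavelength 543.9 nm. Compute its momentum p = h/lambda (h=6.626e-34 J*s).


p = h / lambda
= 6.626e-34 / (543.9e-9)
= 6.626e-34 / 5.4390e-07
= 1.2182e-27 kg*m/s

1.2182e-27


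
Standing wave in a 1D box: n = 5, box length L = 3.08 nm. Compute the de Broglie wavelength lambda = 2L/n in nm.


lambda = 2L / n
= 2 * 3.08 / 5
= 6.16 / 5
= 1.232 nm

1.232


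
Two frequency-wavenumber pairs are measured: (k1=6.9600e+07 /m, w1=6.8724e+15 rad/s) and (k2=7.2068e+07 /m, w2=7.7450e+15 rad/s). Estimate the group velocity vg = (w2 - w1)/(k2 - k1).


vg = (w2 - w1) / (k2 - k1)
= (7.7450e+15 - 6.8724e+15) / (7.2068e+07 - 6.9600e+07)
= 8.7260e+14 / 2.4680e+06
= 3.5357e+08 m/s

3.5357e+08


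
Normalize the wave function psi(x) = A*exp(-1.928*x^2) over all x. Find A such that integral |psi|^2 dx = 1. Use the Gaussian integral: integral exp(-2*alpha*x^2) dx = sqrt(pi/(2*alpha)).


integral |psi|^2 dx = A^2 * sqrt(pi/(2*alpha)) = 1
A^2 = sqrt(2*alpha/pi)
= sqrt(2 * 1.928 / pi)
= 1.107882
A = sqrt(1.107882)
= 1.0526

1.0526


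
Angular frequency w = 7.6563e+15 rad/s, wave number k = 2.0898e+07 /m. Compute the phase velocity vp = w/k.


vp = w / k
= 7.6563e+15 / 2.0898e+07
= 3.6637e+08 m/s

3.6637e+08


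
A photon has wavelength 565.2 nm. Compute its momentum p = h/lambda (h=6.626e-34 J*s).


p = h / lambda
= 6.626e-34 / (565.2e-9)
= 6.626e-34 / 5.6520e-07
= 1.1723e-27 kg*m/s

1.1723e-27


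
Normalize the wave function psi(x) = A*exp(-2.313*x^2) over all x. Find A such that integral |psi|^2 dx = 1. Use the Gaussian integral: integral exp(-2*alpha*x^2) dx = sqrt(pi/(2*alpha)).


integral |psi|^2 dx = A^2 * sqrt(pi/(2*alpha)) = 1
A^2 = sqrt(2*alpha/pi)
= sqrt(2 * 2.313 / pi)
= 1.213467
A = sqrt(1.213467)
= 1.1016

1.1016


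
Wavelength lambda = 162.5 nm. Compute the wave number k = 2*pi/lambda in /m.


k = 2 * pi / lambda
= 6.2832 / (162.5e-9)
= 6.2832 / 1.6250e-07
= 3.8666e+07 /m

3.8666e+07


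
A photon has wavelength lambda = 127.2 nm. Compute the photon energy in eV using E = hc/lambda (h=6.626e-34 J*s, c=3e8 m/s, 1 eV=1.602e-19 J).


E = hc / lambda
= (6.626e-34)(3e8) / (127.2e-9)
= 1.9878e-25 / 1.2720e-07
= 1.5627e-18 J
Converting to eV: 1.5627e-18 / 1.602e-19
= 9.7549 eV

9.7549


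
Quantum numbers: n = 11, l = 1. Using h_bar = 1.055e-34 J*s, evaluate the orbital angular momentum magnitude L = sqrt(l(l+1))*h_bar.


L = sqrt(l*(l+1)) * h_bar
= sqrt(1 * 2) * 1.055e-34
= sqrt(2) * 1.055e-34
= 1.4142 * 1.055e-34
= 1.4920e-34 J*s

1.4920e-34


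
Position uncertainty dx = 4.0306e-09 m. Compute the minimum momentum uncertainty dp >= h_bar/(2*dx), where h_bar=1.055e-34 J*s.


dp = h_bar / (2 * dx)
= 1.055e-34 / (2 * 4.0306e-09)
= 1.055e-34 / 8.0612e-09
= 1.3087e-26 kg*m/s

1.3087e-26


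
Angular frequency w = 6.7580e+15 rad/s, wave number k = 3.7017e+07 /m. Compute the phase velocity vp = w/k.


vp = w / k
= 6.7580e+15 / 3.7017e+07
= 1.8256e+08 m/s

1.8256e+08


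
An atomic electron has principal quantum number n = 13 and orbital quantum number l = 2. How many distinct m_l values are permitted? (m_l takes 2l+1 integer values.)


m_l ranges from -l to +l in integer steps
So m_l goes from -2 to +2
Count = 2l + 1 = 2*2 + 1
= 5

5


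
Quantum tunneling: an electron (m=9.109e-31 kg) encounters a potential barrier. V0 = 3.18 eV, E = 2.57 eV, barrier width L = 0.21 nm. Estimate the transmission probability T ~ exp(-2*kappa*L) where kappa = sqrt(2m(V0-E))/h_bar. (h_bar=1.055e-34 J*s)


V0 - E = 0.61 eV = 9.7722e-20 J
kappa = sqrt(2 * m * (V0-E)) / h_bar
= sqrt(2 * 9.109e-31 * 9.7722e-20) / 1.055e-34
= 3.9994e+09 /m
2*kappa*L = 2 * 3.9994e+09 * 0.21e-9
= 1.6797
T = exp(-1.6797) = 1.864215e-01

1.864215e-01


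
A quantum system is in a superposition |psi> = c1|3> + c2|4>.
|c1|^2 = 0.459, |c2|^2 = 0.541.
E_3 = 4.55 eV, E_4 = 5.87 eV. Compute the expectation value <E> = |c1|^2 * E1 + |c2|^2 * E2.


<E> = |c1|^2 * E1 + |c2|^2 * E2
= 0.459 * 4.55 + 0.541 * 5.87
= 2.0884 + 3.1757
= 5.2641 eV

5.2641


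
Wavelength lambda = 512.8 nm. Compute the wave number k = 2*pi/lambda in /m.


k = 2 * pi / lambda
= 6.2832 / (512.8e-9)
= 6.2832 / 5.1280e-07
= 1.2253e+07 /m

1.2253e+07


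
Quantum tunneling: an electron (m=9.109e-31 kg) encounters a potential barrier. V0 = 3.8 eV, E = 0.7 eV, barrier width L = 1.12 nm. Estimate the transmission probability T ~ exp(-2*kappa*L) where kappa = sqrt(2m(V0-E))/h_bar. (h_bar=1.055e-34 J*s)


V0 - E = 3.1 eV = 4.9662e-19 J
kappa = sqrt(2 * m * (V0-E)) / h_bar
= sqrt(2 * 9.109e-31 * 4.9662e-19) / 1.055e-34
= 9.0159e+09 /m
2*kappa*L = 2 * 9.0159e+09 * 1.12e-9
= 20.1957
T = exp(-20.1957) = 1.694873e-09

1.694873e-09


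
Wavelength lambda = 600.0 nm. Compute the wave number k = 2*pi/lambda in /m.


k = 2 * pi / lambda
= 6.2832 / (600.0e-9)
= 6.2832 / 6.0000e-07
= 1.0472e+07 /m

1.0472e+07


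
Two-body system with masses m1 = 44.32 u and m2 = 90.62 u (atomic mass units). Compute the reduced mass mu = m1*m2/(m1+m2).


mu = m1 * m2 / (m1 + m2)
= 44.32 * 90.62 / (44.32 + 90.62)
= 4016.2784 / 134.94
= 29.7634 u

29.7634


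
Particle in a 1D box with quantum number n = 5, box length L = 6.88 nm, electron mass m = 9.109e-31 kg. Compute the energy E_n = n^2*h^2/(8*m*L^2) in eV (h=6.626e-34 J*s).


E = n^2 * h^2 / (8 * m * L^2)
= 5^2 * (6.626e-34)^2 / (8 * 9.109e-31 * (6.88e-9)^2)
= 25 * 4.3904e-67 / (8 * 9.109e-31 * 4.7334e-17)
= 3.1820e-20 J
= 0.1986 eV

0.1986


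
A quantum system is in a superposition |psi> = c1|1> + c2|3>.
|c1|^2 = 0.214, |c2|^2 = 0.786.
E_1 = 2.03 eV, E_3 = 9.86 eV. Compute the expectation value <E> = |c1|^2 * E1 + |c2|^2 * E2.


<E> = |c1|^2 * E1 + |c2|^2 * E2
= 0.214 * 2.03 + 0.786 * 9.86
= 0.4344 + 7.75
= 8.1844 eV

8.1844


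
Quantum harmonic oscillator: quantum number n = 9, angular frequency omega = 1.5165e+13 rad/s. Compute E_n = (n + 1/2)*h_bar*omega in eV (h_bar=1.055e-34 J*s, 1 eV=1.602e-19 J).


E = (n + 1/2) * h_bar * omega
= (9 + 0.5) * 1.055e-34 * 1.5165e+13
= 9.5 * 1.5999e-21
= 1.5199e-20 J
= 0.0949 eV

0.0949


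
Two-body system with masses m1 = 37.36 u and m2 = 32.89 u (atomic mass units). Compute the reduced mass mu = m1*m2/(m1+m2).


mu = m1 * m2 / (m1 + m2)
= 37.36 * 32.89 / (37.36 + 32.89)
= 1228.7704 / 70.25
= 17.4914 u

17.4914


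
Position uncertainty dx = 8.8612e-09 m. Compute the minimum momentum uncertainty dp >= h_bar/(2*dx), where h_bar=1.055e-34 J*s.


dp = h_bar / (2 * dx)
= 1.055e-34 / (2 * 8.8612e-09)
= 1.055e-34 / 1.7722e-08
= 5.9529e-27 kg*m/s

5.9529e-27


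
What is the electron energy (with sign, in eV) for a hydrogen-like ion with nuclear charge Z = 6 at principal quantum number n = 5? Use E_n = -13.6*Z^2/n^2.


E_n = -13.6 * Z^2 / n^2
= -13.6 * 6^2 / 5^2
= -13.6 * 36 / 25
= -19.584 eV

-19.584


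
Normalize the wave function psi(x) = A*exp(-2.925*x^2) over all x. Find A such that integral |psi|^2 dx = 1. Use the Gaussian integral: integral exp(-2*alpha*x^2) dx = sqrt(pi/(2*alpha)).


integral |psi|^2 dx = A^2 * sqrt(pi/(2*alpha)) = 1
A^2 = sqrt(2*alpha/pi)
= sqrt(2 * 2.925 / pi)
= 1.364593
A = sqrt(1.364593)
= 1.1682

1.1682


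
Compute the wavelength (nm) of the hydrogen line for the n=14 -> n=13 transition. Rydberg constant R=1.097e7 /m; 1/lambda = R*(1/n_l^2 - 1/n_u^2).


1/lambda = R * (1/n_l^2 - 1/n_u^2)
= 1.097e7 * (1/13^2 - 1/14^2)
= 1.097e7 * (0.005917 - 0.005102)
= 1.097e7 * 0.000815
= 8.9419e+03 /m
lambda = 1 / 8.9419e+03 = 111833.6203 nm

111833.6203


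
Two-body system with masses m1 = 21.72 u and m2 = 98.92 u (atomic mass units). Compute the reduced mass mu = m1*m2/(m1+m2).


mu = m1 * m2 / (m1 + m2)
= 21.72 * 98.92 / (21.72 + 98.92)
= 2148.5424 / 120.64
= 17.8095 u

17.8095


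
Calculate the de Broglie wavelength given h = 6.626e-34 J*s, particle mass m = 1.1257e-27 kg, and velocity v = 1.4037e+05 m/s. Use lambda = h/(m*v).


lambda = h / (m * v)
= 6.626e-34 / (1.1257e-27 * 1.4037e+05)
= 6.626e-34 / 1.5801e-22
= 4.1933e-12 m

4.1933e-12


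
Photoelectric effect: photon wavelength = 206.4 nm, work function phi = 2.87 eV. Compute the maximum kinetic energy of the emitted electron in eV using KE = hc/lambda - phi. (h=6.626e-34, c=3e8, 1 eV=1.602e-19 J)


E_photon = hc / lambda
= (6.626e-34)(3e8) / (206.4e-9)
= 9.6308e-19 J
= 6.0117 eV
KE = E_photon - phi
= 6.0117 - 2.87
= 3.1417 eV

3.1417


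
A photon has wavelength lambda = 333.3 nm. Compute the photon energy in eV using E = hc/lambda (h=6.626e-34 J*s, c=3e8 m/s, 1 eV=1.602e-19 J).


E = hc / lambda
= (6.626e-34)(3e8) / (333.3e-9)
= 1.9878e-25 / 3.3330e-07
= 5.9640e-19 J
Converting to eV: 5.9640e-19 / 1.602e-19
= 3.7228 eV

3.7228


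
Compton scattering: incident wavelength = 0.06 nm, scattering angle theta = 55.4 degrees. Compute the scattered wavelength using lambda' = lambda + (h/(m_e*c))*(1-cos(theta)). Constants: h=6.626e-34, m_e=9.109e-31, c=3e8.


Compton wavelength: h/(m_e*c) = 2.4247e-12 m
d_lambda = 2.4247e-12 * (1 - cos(55.4 deg))
= 2.4247e-12 * 0.432156
= 1.0479e-12 m = 0.001048 nm
lambda' = 0.06 + 0.001048
= 0.061048 nm

0.061048


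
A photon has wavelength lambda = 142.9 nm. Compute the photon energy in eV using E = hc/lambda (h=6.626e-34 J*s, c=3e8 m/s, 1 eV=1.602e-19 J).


E = hc / lambda
= (6.626e-34)(3e8) / (142.9e-9)
= 1.9878e-25 / 1.4290e-07
= 1.3910e-18 J
Converting to eV: 1.3910e-18 / 1.602e-19
= 8.6832 eV

8.6832


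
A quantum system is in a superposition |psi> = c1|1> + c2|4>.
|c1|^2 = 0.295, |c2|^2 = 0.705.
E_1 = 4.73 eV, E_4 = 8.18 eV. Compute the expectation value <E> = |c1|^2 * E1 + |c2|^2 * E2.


<E> = |c1|^2 * E1 + |c2|^2 * E2
= 0.295 * 4.73 + 0.705 * 8.18
= 1.3954 + 5.7669
= 7.1623 eV

7.1623


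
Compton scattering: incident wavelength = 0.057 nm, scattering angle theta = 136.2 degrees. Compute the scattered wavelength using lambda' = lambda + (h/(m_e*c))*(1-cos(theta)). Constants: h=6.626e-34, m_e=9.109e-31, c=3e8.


Compton wavelength: h/(m_e*c) = 2.4247e-12 m
d_lambda = 2.4247e-12 * (1 - cos(136.2 deg))
= 2.4247e-12 * 1.72176
= 4.1748e-12 m = 0.004175 nm
lambda' = 0.057 + 0.004175
= 0.061175 nm

0.061175


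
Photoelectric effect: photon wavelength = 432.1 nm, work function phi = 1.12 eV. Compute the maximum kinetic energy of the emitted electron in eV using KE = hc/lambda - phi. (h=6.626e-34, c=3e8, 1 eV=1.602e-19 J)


E_photon = hc / lambda
= (6.626e-34)(3e8) / (432.1e-9)
= 4.6003e-19 J
= 2.8716 eV
KE = E_photon - phi
= 2.8716 - 1.12
= 1.7516 eV

1.7516


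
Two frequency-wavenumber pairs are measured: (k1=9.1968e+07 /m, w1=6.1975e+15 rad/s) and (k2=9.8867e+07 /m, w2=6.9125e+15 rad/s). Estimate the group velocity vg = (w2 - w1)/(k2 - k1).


vg = (w2 - w1) / (k2 - k1)
= (6.9125e+15 - 6.1975e+15) / (9.8867e+07 - 9.1968e+07)
= 7.1500e+14 / 6.8990e+06
= 1.0364e+08 m/s

1.0364e+08


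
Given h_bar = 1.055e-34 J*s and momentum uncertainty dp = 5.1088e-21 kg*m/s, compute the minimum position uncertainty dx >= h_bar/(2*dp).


dx = h_bar / (2 * dp)
= 1.055e-34 / (2 * 5.1088e-21)
= 1.055e-34 / 1.0218e-20
= 1.0325e-14 m

1.0325e-14


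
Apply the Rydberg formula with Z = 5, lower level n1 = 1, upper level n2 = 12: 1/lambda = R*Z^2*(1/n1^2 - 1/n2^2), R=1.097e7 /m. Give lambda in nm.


1/lambda = R * Z^2 * (1/n1^2 - 1/n2^2)
= 1.097e7 * 5^2 * (1/1^2 - 1/12^2)
= 1.097e7 * 25 * (1.0 - 0.006944)
= 2.7235e+08 /m
lambda = 1 / 2.7235e+08
= 3.6718 nm

3.6718


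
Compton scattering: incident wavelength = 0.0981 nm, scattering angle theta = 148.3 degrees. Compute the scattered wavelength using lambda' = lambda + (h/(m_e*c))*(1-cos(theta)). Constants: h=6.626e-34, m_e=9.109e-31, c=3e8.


Compton wavelength: h/(m_e*c) = 2.4247e-12 m
d_lambda = 2.4247e-12 * (1 - cos(148.3 deg))
= 2.4247e-12 * 1.850811
= 4.4877e-12 m = 0.004488 nm
lambda' = 0.0981 + 0.004488
= 0.102588 nm

0.102588


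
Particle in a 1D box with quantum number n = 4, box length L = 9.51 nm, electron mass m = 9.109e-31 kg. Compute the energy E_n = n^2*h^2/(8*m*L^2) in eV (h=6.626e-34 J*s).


E = n^2 * h^2 / (8 * m * L^2)
= 4^2 * (6.626e-34)^2 / (8 * 9.109e-31 * (9.51e-9)^2)
= 16 * 4.3904e-67 / (8 * 9.109e-31 * 9.0440e-17)
= 1.0659e-20 J
= 0.0665 eV

0.0665


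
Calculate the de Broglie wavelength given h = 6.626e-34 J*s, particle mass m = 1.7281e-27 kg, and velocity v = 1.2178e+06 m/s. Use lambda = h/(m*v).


lambda = h / (m * v)
= 6.626e-34 / (1.7281e-27 * 1.2178e+06)
= 6.626e-34 / 2.1045e-21
= 3.1485e-13 m

3.1485e-13


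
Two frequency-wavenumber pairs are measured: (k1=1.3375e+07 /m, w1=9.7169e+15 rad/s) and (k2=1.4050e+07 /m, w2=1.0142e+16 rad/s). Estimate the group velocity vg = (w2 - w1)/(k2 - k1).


vg = (w2 - w1) / (k2 - k1)
= (1.0142e+16 - 9.7169e+15) / (1.4050e+07 - 1.3375e+07)
= 4.2510e+14 / 6.7500e+05
= 6.2978e+08 m/s

6.2978e+08
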